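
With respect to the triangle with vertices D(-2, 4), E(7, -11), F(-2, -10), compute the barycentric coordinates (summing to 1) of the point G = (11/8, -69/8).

(1/8, 3/8, 1/2)

Signed area of the reference triangle: [DEF] = ½·((-2)·(-11−(-10)) + 7·(-10−4) + (-2)·(4−(-11))) = ½·(2 − 98 − 30) = -63.
[GEF] = ½·((11/8)·(-11−(-10)) + 7·(-10−(-69/8)) + (-2)·(-69/8−(-11))) = ½·(-11/8 − 77/8 − 19/4) = -63/8, so the D-coordinate is (-63/8)/(-63) = 1/8.
[DGF] = ½·((-2)·(-69/8−(-10)) + (11/8)·(-10−4) + (-2)·(4−(-69/8))) = ½·(-11/4 − 77/4 − 101/4) = -189/8, so the E-coordinate is 3/8.
[DEG] = ½·((-2)·(-11−(-69/8)) + 7·(-69/8−4) + (11/8)·(4−(-11))) = ½·(19/4 − 707/8 + 165/8) = -63/2, so the F-coordinate is 1/2.
Check: 1/8 + 3/8 + 1/2 = 1.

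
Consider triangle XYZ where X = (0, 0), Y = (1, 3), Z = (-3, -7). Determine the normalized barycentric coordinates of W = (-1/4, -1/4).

(1/4, 1/2, 1/4)

Signed area of the reference triangle: [XYZ] = ½·(0·(3−(-7)) + 1·(-7−0) + (-3)·(0−3)) = ½·(0 − 7 + 9) = 1.
[WYZ] = ½·((-1/4)·(3−(-7)) + 1·(-7−(-1/4)) + (-3)·(-1/4−3)) = ½·(-5/2 − 27/4 + 39/4) = 1/4, so the X-coordinate is (1/4)/1 = 1/4.
[XWZ] = ½·(0·(-1/4−(-7)) + (-1/4)·(-7−0) + (-3)·(0−(-1/4))) = ½·(0 + 7/4 − 3/4) = 1/2, so the Y-coordinate is 1/2.
[XYW] = ½·(0·(3−(-1/4)) + 1·(-1/4−0) + (-1/4)·(0−3)) = ½·(0 − 1/4 + 3/4) = 1/4, so the Z-coordinate is 1/4.
Check: 1/4 + 1/2 + 1/4 = 1.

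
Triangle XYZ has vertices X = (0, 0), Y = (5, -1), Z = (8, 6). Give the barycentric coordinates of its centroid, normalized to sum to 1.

The centroid is the average of the vertices, so each weight is 1/3.

(1/3, 1/3, 1/3)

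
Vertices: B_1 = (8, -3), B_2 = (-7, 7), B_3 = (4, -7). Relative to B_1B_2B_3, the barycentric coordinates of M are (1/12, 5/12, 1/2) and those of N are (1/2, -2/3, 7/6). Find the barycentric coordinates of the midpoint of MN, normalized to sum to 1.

(7/24, -1/8, 5/6)

Since both coordinate triples sum to 1, the midpoint's barycentrics are the componentwise average.
(1/12+1/2)/2 = 7/24; similarly -1/8 and 5/6.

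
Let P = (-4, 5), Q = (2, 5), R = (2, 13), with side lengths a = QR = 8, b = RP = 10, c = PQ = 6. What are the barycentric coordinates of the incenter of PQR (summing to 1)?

The incenter has barycentric coordinates proportional to the opposite side lengths: (8 : 10 : 6).
Normalizing by 8+10+6 = 24 gives (1/3, 5/12, 1/4).

(1/3, 5/12, 1/4)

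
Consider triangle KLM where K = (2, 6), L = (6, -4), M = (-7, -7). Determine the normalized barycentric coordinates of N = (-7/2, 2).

(3/4, -1/4, 1/2)

Signed area of the reference triangle: [KLM] = ½·(2·(-4−(-7)) + 6·(-7−6) + (-7)·(6−(-4))) = ½·(6 − 78 − 70) = -71.
[NLM] = ½·((-7/2)·(-4−(-7)) + 6·(-7−2) + (-7)·(2−(-4))) = ½·(-21/2 − 54 − 42) = -213/4, so the K-coordinate is (-213/4)/(-71) = 3/4.
[KNM] = ½·(2·(2−(-7)) + (-7/2)·(-7−6) + (-7)·(6−2)) = ½·(18 + 91/2 − 28) = 71/4, so the L-coordinate is -1/4.
[KLN] = ½·(2·(-4−2) + 6·(2−6) + (-7/2)·(6−(-4))) = ½·(-12 − 24 − 35) = -71/2, so the M-coordinate is 1/2.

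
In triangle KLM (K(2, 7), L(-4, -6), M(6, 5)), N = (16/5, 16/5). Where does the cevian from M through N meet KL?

Barycentric coordinates of N with respect to KLM: (1/5, 1/5, 3/5).
On side KL the M-coordinate is zero; dropping N's M-weight 3/5 and renormalizing the remaining 1/5 : 1/5 gives weights 1/2, 1/2 on K, L.
J = (1/2)·(2, 7) + (1/2)·(-4, -6) = (-1, 1/2).

(-1, 1/2)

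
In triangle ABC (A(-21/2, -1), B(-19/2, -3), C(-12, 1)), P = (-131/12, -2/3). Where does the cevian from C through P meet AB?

Barycentric coordinates of P with respect to ABC: (1/6, 1/3, 1/2).
On side AB the C-coordinate is zero; dropping P's C-weight 1/2 and renormalizing the remaining 1/6 : 1/3 gives weights 1/3, 2/3 on A, B.
Q = (1/3)·(-21/2, -1) + (2/3)·(-19/2, -3) = (-59/6, -7/3).

(-59/6, -7/3)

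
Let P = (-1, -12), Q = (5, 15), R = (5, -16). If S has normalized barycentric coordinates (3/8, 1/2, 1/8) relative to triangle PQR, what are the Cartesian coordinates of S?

S = (3/8)·P + (1/2)·Q + (1/8)·R.
x-coordinate: (3/8)·(-1) + (1/2)·5 + (1/8)·5 = 11/4.
y-coordinate: (3/8)·(-12) + (1/2)·15 + (1/8)·(-16) = 1.

(11/4, 1)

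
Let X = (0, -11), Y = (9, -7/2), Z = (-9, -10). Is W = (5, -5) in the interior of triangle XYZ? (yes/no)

Barycentric coordinates of W: (2/153, 118/153, 11/51).
The three coordinates are positive, positive, positive; a point is interior exactly when all three are positive.

yes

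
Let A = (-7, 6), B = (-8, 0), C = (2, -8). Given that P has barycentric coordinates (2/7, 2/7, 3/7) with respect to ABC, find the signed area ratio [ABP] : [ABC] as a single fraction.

The signed ratio [ABP]/[ABC] equals the barycentric coordinate of P at vertex C, which is 3/7.

3/7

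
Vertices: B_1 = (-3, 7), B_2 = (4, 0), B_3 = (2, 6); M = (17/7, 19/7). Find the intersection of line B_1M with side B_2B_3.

(10/3, 2)

Barycentric coordinates of M with respect to B_1B_2B_3: (1/7, 4/7, 2/7).
On side B_2B_3 the B_1-coordinate is zero; dropping M's B_1-weight 1/7 and renormalizing the remaining 4/7 : 2/7 gives weights 2/3, 1/3 on B_2, B_3.
N = (2/3)·(4, 0) + (1/3)·(2, 6) = (10/3, 2).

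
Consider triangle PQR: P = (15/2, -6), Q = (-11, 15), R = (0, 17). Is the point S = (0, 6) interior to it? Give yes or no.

yes

Barycentric coordinates of S: (121/268, 165/536, 129/536).
The three coordinates are positive, positive, positive; a point is interior exactly when all three are positive.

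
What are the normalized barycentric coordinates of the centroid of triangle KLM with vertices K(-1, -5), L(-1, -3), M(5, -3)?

The centroid is the average of the vertices, so each weight is 1/3.

(1/3, 1/3, 1/3)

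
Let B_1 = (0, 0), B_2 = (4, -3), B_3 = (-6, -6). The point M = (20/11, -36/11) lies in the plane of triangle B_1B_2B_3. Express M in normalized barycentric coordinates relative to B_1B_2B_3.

Signed area of the reference triangle: [B_1B_2B_3] = ½·(0·(-3−(-6)) + 4·(-6−0) + (-6)·(0−(-3))) = ½·(0 − 24 − 18) = -21.
[MB_2B_3] = ½·((20/11)·(-3−(-6)) + 4·(-6−(-36/11)) + (-6)·(-36/11−(-3))) = ½·(60/11 − 120/11 + 18/11) = -21/11, so the B_1-coordinate is (-21/11)/(-21) = 1/11.
[B_1MB_3] = ½·(0·(-36/11−(-6)) + (20/11)·(-6−0) + (-6)·(0−(-36/11))) = ½·(0 − 120/11 − 216/11) = -168/11, so the B_2-coordinate is 8/11.
[B_1B_2M] = ½·(0·(-3−(-36/11)) + 4·(-36/11−0) + (20/11)·(0−(-3))) = ½·(0 − 144/11 + 60/11) = -42/11, so the B_3-coordinate is 2/11.

(1/11, 8/11, 2/11)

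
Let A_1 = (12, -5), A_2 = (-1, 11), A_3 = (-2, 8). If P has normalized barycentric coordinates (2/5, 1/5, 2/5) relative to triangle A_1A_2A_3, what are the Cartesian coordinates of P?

(19/5, 17/5)

P = (2/5)·A_1 + (1/5)·A_2 + (2/5)·A_3.
x-coordinate: (2/5)·12 + (1/5)·(-1) + (2/5)·(-2) = 19/5.
y-coordinate: (2/5)·(-5) + (1/5)·11 + (2/5)·8 = 17/5.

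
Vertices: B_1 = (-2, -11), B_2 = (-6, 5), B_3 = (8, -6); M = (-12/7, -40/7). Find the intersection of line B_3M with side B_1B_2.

(-10/3, -17/3)

Barycentric coordinates of M with respect to B_1B_2B_3: (4/7, 2/7, 1/7).
On side B_1B_2 the B_3-coordinate is zero; dropping M's B_3-weight 1/7 and renormalizing the remaining 4/7 : 2/7 gives weights 2/3, 1/3 on B_1, B_2.
N = (2/3)·(-2, -11) + (1/3)·(-6, 5) = (-10/3, -17/3).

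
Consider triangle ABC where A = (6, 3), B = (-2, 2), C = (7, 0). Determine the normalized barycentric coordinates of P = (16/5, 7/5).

Signed area of the reference triangle: [ABC] = ½·(6·(2−0) + (-2)·(0−3) + 7·(3−2)) = ½·(12 + 6 + 7) = 25/2.
[PBC] = ½·((16/5)·(2−0) + (-2)·(0−(7/5)) + 7·(7/5−2)) = ½·(32/5 + 14/5 − 21/5) = 5/2, so the A-coordinate is (5/2)/(25/2) = 1/5.
[APC] = ½·(6·(7/5−0) + (16/5)·(0−3) + 7·(3−(7/5))) = ½·(42/5 − 48/5 + 56/5) = 5, so the B-coordinate is 2/5.
[ABP] = ½·(6·(2−(7/5)) + (-2)·(7/5−3) + (16/5)·(3−2)) = ½·(18/5 + 16/5 + 16/5) = 5, so the C-coordinate is 2/5.
Check: 1/5 + 2/5 + 2/5 = 1.

(1/5, 2/5, 2/5)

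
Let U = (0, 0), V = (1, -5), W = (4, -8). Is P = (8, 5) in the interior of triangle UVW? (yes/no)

Barycentric coordinates of P: (17/4, -7, 15/4).
The three coordinates are positive, negative, positive; a point is interior exactly when all three are positive.

no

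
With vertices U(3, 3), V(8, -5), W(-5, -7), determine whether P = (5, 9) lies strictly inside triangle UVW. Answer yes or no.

Barycentric coordinates of P: (94/57, -14/57, -23/57).
The three coordinates are positive, negative, negative; a point is interior exactly when all three are positive.

no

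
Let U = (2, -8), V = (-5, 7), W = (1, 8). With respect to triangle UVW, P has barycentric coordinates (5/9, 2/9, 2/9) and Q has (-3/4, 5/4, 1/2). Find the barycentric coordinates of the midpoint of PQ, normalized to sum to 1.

Since both coordinate triples sum to 1, the midpoint's barycentrics are the componentwise average.
(5/9+-3/4)/2 = -7/72; similarly 53/72 and 13/36.

(-7/72, 53/72, 13/36)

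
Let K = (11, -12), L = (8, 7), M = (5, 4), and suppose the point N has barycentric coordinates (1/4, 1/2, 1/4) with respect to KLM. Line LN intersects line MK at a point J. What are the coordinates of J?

(8, -4)

Line LN meets MK where the L-coordinate vanishes; zeroing N's L-weight and renormalizing leaves M, K-weights 1/4 : 1/4 → (1/2, 1/2).
So J = (1/2)·M + (1/2)·K = (8, -4).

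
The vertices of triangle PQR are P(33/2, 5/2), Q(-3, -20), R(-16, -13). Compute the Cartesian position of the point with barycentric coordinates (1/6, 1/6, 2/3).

S = (1/6)·P + (1/6)·Q + (2/3)·R.
x-coordinate: (1/6)·(33/2) + (1/6)·(-3) + (2/3)·(-16) = -101/12.
y-coordinate: (1/6)·(5/2) + (1/6)·(-20) + (2/3)·(-13) = -139/12.

(-101/12, -139/12)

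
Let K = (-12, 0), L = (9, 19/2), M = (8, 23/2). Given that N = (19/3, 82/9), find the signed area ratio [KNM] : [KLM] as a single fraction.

5/9

[KLM] = ½·((-12)·(19/2−(23/2)) + 9·(23/2−0) + 8·(0−(19/2))) = ½·(24 + 207/2 − 76) = 103/4.
[KNM] = ½·((-12)·(82/9−(23/2)) + (19/3)·(23/2−0) + 8·(0−(82/9))) = ½·(86/3 + 437/6 − 656/9) = 515/36, so the ratio is (515/36)/(103/4) = 5/9.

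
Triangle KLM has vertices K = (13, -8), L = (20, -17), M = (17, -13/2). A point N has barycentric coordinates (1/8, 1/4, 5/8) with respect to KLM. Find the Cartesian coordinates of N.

(69/4, -149/16)

N = (1/8)·K + (1/4)·L + (5/8)·M.
x-coordinate: (1/8)·13 + (1/4)·20 + (5/8)·17 = 69/4.
y-coordinate: (1/8)·(-8) + (1/4)·(-17) + (5/8)·(-13/2) = -149/16.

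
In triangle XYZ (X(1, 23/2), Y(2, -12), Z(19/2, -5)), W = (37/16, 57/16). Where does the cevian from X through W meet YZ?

Barycentric coordinates of W with respect to XYZ: (5/8, 1/4, 1/8).
On side YZ the X-coordinate is zero; dropping W's X-weight 5/8 and renormalizing the remaining 1/4 : 1/8 gives weights 2/3, 1/3 on Y, Z.
V = (2/3)·(2, -12) + (1/3)·(19/2, -5) = (9/2, -29/3).

(9/2, -29/3)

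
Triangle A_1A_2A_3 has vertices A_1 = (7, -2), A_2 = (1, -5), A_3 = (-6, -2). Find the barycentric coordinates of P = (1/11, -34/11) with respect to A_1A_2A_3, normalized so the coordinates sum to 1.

(3/11, 4/11, 4/11)

Signed area of the reference triangle: [A_1A_2A_3] = ½·(7·(-5−(-2)) + 1·(-2−(-2)) + (-6)·(-2−(-5))) = ½·(-21 + 0 − 18) = -39/2.
[PA_2A_3] = ½·((1/11)·(-5−(-2)) + 1·(-2−(-34/11)) + (-6)·(-34/11−(-5))) = ½·(-3/11 + 12/11 − 126/11) = -117/22, so the A_1-coordinate is (-117/22)/(-39/2) = 3/11.
[A_1PA_3] = ½·(7·(-34/11−(-2)) + (1/11)·(-2−(-2)) + (-6)·(-2−(-34/11))) = ½·(-84/11 + 0 − 72/11) = -78/11, so the A_2-coordinate is 4/11.
[A_1A_2P] = ½·(7·(-5−(-34/11)) + 1·(-34/11−(-2)) + (1/11)·(-2−(-5))) = ½·(-147/11 − 12/11 + 3/11) = -78/11, so the A_3-coordinate is 4/11.
Check: 3/11 + 4/11 + 4/11 = 1.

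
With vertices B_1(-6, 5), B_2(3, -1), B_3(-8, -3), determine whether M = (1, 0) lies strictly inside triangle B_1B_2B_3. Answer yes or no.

yes

Barycentric coordinates of M: (5/28, 11/14, 1/28).
The three coordinates are positive, positive, positive; a point is interior exactly when all three are positive.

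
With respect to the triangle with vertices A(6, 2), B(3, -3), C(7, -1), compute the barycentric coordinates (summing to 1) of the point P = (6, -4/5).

(1/5, 1/5, 3/5)

Signed area of the reference triangle: [ABC] = ½·(6·(-3−(-1)) + 3·(-1−2) + 7·(2−(-3))) = ½·(-12 − 9 + 35) = 7.
[PBC] = ½·(6·(-3−(-1)) + 3·(-1−(-4/5)) + 7·(-4/5−(-3))) = ½·(-12 − 3/5 + 77/5) = 7/5, so the A-coordinate is (7/5)/7 = 1/5.
[APC] = ½·(6·(-4/5−(-1)) + 6·(-1−2) + 7·(2−(-4/5))) = ½·(6/5 − 18 + 98/5) = 7/5, so the B-coordinate is 1/5.
[ABP] = ½·(6·(-3−(-4/5)) + 3·(-4/5−2) + 6·(2−(-3))) = ½·(-66/5 − 42/5 + 30) = 21/5, so the C-coordinate is 3/5.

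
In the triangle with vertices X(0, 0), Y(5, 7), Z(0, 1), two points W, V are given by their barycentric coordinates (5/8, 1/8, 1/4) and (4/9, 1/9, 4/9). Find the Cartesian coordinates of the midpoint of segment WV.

(85/144, 169/144)

Barycentric coordinates of the midpoint are the average: (77/144, 17/144, 25/72).
Converting: (77/144)·X + (17/144)·Y + (25/72)·Z = (85/144, 169/144).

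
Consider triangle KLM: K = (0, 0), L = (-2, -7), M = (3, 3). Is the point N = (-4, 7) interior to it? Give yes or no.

no

Barycentric coordinates of N: (6, -11/5, -14/5).
The three coordinates are positive, negative, negative; a point is interior exactly when all three are positive.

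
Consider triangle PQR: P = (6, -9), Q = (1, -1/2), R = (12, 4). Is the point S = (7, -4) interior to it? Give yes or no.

yes

Barycentric coordinates of S: (131/232, 17/116, 67/232).
The three coordinates are positive, positive, positive; a point is interior exactly when all three are positive.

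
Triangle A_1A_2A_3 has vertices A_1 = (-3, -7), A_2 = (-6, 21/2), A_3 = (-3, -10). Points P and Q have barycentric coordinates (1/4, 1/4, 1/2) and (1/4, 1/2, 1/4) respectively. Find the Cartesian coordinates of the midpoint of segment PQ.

(-33/8, -25/16)

Barycentric coordinates of the midpoint are the average: (1/4, 3/8, 3/8).
Converting: (1/4)·A_1 + (3/8)·A_2 + (3/8)·A_3 = (-33/8, -25/16).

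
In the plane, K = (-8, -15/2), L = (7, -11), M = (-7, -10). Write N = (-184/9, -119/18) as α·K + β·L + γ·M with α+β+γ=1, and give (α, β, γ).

(1, -8/9, 8/9)

Signed area of the reference triangle: [KLM] = ½·((-8)·(-11−(-10)) + 7·(-10−(-15/2)) + (-7)·(-15/2−(-11))) = ½·(8 − 35/2 − 49/2) = -17.
[NLM] = ½·((-184/9)·(-11−(-10)) + 7·(-10−(-119/18)) + (-7)·(-119/18−(-11))) = ½·(184/9 − 427/18 − 553/18) = -17, so the K-coordinate is (-17)/(-17) = 1.
[KNM] = ½·((-8)·(-119/18−(-10)) + (-184/9)·(-10−(-15/2)) + (-7)·(-15/2−(-119/18))) = ½·(-244/9 + 460/9 + 56/9) = 136/9, so the L-coordinate is -8/9.
[KLN] = ½·((-8)·(-11−(-119/18)) + 7·(-119/18−(-15/2)) + (-184/9)·(-15/2−(-11))) = ½·(316/9 + 56/9 − 644/9) = -136/9, so the M-coordinate is 8/9.
Check: 1 − 8/9 + 8/9 = 1.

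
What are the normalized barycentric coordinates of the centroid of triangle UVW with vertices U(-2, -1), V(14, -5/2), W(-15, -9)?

(1/3, 1/3, 1/3)

The centroid is the average of the vertices, so each weight is 1/3.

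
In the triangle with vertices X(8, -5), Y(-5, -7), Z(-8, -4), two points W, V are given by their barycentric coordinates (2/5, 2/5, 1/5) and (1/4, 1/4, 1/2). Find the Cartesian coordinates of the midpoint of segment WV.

(-73/40, -53/10)

Barycentric coordinates of the midpoint are the average: (13/40, 13/40, 7/20).
Converting: (13/40)·X + (13/40)·Y + (7/20)·Z = (-73/40, -53/10).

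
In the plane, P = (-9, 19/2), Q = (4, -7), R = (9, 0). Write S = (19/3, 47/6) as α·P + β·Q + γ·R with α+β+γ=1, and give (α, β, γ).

Signed area of the reference triangle: [PQR] = ½·((-9)·(-7−0) + 4·(0−(19/2)) + 9·(19/2−(-7))) = ½·(63 − 38 + 297/2) = 347/4.
[SQR] = ½·((19/3)·(-7−0) + 4·(0−(47/6)) + 9·(47/6−(-7))) = ½·(-133/3 − 94/3 + 267/2) = 347/12, so the P-coordinate is (347/12)/(347/4) = 1/3.
[PSR] = ½·((-9)·(47/6−0) + (19/3)·(0−(19/2)) + 9·(19/2−(47/6))) = ½·(-141/2 − 361/6 + 15) = -347/6, so the Q-coordinate is -2/3.
[PQS] = ½·((-9)·(-7−(47/6)) + 4·(47/6−(19/2)) + (19/3)·(19/2−(-7))) = ½·(267/2 − 20/3 + 209/2) = 347/3, so the R-coordinate is 4/3.
Check: 1/3 − 2/3 + 4/3 = 1.

(1/3, -2/3, 4/3)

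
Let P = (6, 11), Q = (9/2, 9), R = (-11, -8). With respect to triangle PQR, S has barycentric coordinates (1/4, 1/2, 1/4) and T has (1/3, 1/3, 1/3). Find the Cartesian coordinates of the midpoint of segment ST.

Barycentric coordinates of the midpoint are the average: (7/24, 5/12, 7/24).
Converting: (7/24)·P + (5/12)·Q + (7/24)·R = (5/12, 37/8).

(5/12, 37/8)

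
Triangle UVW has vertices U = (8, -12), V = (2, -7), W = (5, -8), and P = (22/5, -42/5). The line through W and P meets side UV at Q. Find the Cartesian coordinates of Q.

(4, -26/3)

Barycentric coordinates of P with respect to UVW: (1/5, 2/5, 2/5).
On side UV the W-coordinate is zero; dropping P's W-weight 2/5 and renormalizing the remaining 1/5 : 2/5 gives weights 1/3, 2/3 on U, V.
Q = (1/3)·(8, -12) + (2/3)·(2, -7) = (4, -26/3).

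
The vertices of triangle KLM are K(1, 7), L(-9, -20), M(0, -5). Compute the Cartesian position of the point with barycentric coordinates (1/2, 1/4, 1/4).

N = (1/2)·K + (1/4)·L + (1/4)·M.
x-coordinate: (1/2)·1 + (1/4)·(-9) + (1/4)·0 = -7/4.
y-coordinate: (1/2)·7 + (1/4)·(-20) + (1/4)·(-5) = -11/4.

(-7/4, -11/4)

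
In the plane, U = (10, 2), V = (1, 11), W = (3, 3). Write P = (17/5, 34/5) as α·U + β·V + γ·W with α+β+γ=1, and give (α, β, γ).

(1/5, 1/2, 3/10)

Signed area of the reference triangle: [UVW] = ½·(10·(11−3) + 1·(3−2) + 3·(2−11)) = ½·(80 + 1 − 27) = 27.
[PVW] = ½·((17/5)·(11−3) + 1·(3−(34/5)) + 3·(34/5−11)) = ½·(136/5 − 19/5 − 63/5) = 27/5, so the U-coordinate is (27/5)/27 = 1/5.
[UPW] = ½·(10·(34/5−3) + (17/5)·(3−2) + 3·(2−(34/5))) = ½·(38 + 17/5 − 72/5) = 27/2, so the V-coordinate is 1/2.
[UVP] = ½·(10·(11−(34/5)) + 1·(34/5−2) + (17/5)·(2−11)) = ½·(42 + 24/5 − 153/5) = 81/10, so the W-coordinate is 3/10.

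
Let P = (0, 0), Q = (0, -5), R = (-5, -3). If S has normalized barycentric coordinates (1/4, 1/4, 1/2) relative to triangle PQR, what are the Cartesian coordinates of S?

(-5/2, -11/4)

S = (1/4)·P + (1/4)·Q + (1/2)·R.
x-coordinate: (1/4)·0 + (1/4)·0 + (1/2)·(-5) = -5/2.
y-coordinate: (1/4)·0 + (1/4)·(-5) + (1/2)·(-3) = -11/4.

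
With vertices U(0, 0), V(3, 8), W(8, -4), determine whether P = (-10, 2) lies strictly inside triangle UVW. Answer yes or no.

no

Barycentric coordinates of P: (93/38, -6/19, -43/38).
The three coordinates are positive, negative, negative; a point is interior exactly when all three are positive.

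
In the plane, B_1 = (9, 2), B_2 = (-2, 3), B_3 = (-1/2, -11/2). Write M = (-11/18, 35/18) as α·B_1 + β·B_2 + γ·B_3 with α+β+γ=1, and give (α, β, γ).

(1/9, 7/9, 1/9)

Signed area of the reference triangle: [B_1B_2B_3] = ½·(9·(3−(-11/2)) + (-2)·(-11/2−2) + (-1/2)·(2−3)) = ½·(153/2 + 15 + 1/2) = 46.
[MB_2B_3] = ½·((-11/18)·(3−(-11/2)) + (-2)·(-11/2−(35/18)) + (-1/2)·(35/18−3)) = ½·(-187/36 + 134/9 + 19/36) = 46/9, so the B_1-coordinate is (46/9)/46 = 1/9.
[B_1MB_3] = ½·(9·(35/18−(-11/2)) + (-11/18)·(-11/2−2) + (-1/2)·(2−(35/18))) = ½·(67 + 55/12 − 1/36) = 322/9, so the B_2-coordinate is 7/9.
[B_1B_2M] = ½·(9·(3−(35/18)) + (-2)·(35/18−2) + (-11/18)·(2−3)) = ½·(19/2 + 1/9 + 11/18) = 46/9, so the B_3-coordinate is 1/9.
Check: 1/9 + 7/9 + 1/9 = 1.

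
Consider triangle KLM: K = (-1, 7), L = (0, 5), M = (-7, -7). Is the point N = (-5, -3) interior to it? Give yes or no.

Barycentric coordinates of N: (2/13, 2/13, 9/13).
The three coordinates are positive, positive, positive; a point is interior exactly when all three are positive.

yes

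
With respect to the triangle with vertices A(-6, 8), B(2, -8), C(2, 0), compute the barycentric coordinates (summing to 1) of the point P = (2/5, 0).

Signed area of the reference triangle: [ABC] = ½·((-6)·(-8−0) + 2·(0−8) + 2·(8−(-8))) = ½·(48 − 16 + 32) = 32.
[PBC] = ½·((2/5)·(-8−0) + 2·(0−0) + 2·(0−(-8))) = ½·(-16/5 + 0 + 16) = 32/5, so the A-coordinate is (32/5)/32 = 1/5.
[APC] = ½·((-6)·(0−0) + (2/5)·(0−8) + 2·(8−0)) = ½·(0 − 16/5 + 16) = 32/5, so the B-coordinate is 1/5.
[ABP] = ½·((-6)·(-8−0) + 2·(0−8) + (2/5)·(8−(-8))) = ½·(48 − 16 + 32/5) = 96/5, so the C-coordinate is 3/5.
Check: 1/5 + 1/5 + 3/5 = 1.

(1/5, 1/5, 3/5)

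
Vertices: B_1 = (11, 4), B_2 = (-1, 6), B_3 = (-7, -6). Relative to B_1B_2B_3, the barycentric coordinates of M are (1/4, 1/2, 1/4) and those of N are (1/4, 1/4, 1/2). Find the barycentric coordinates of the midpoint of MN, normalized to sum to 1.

Since both coordinate triples sum to 1, the midpoint's barycentrics are the componentwise average.
(1/4+1/4)/2 = 1/4; similarly 3/8 and 3/8.

(1/4, 3/8, 3/8)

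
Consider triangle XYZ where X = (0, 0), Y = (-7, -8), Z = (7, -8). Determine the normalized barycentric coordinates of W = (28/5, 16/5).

Signed area of the reference triangle: [XYZ] = ½·(0·(-8−(-8)) + (-7)·(-8−0) + 7·(0−(-8))) = ½·(0 + 56 + 56) = 56.
[WYZ] = ½·((28/5)·(-8−(-8)) + (-7)·(-8−(16/5)) + 7·(16/5−(-8))) = ½·(0 + 392/5 + 392/5) = 392/5, so the X-coordinate is (392/5)/56 = 7/5.
[XWZ] = ½·(0·(16/5−(-8)) + (28/5)·(-8−0) + 7·(0−(16/5))) = ½·(0 − 224/5 − 112/5) = -168/5, so the Y-coordinate is -3/5.
[XYW] = ½·(0·(-8−(16/5)) + (-7)·(16/5−0) + (28/5)·(0−(-8))) = ½·(0 − 112/5 + 224/5) = 56/5, so the Z-coordinate is 1/5.
Check: 7/5 − 3/5 + 1/5 = 1.

(7/5, -3/5, 1/5)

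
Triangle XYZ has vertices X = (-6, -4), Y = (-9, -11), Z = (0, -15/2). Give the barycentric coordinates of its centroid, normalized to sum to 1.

(1/3, 1/3, 1/3)

The centroid is the average of the vertices, so each weight is 1/3.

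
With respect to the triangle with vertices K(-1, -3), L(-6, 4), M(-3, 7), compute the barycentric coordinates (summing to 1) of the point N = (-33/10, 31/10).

(3/10, 3/10, 2/5)

Signed area of the reference triangle: [KLM] = ½·((-1)·(4−7) + (-6)·(7−(-3)) + (-3)·(-3−4)) = ½·(3 − 60 + 21) = -18.
[NLM] = ½·((-33/10)·(4−7) + (-6)·(7−(31/10)) + (-3)·(31/10−4)) = ½·(99/10 − 117/5 + 27/10) = -27/5, so the K-coordinate is (-27/5)/(-18) = 3/10.
[KNM] = ½·((-1)·(31/10−7) + (-33/10)·(7−(-3)) + (-3)·(-3−(31/10))) = ½·(39/10 − 33 + 183/10) = -27/5, so the L-coordinate is 3/10.
[KLN] = ½·((-1)·(4−(31/10)) + (-6)·(31/10−(-3)) + (-33/10)·(-3−4)) = ½·(-9/10 − 183/5 + 231/10) = -36/5, so the M-coordinate is 2/5.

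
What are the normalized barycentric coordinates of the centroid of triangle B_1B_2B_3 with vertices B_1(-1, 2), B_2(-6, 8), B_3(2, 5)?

The centroid is the average of the vertices, so each weight is 1/3.

(1/3, 1/3, 1/3)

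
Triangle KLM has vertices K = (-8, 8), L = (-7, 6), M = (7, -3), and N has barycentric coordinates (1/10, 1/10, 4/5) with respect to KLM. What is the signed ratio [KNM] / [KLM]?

1/10

The signed ratio [KNM]/[KLM] equals the barycentric coordinate of N at vertex L, which is 1/10.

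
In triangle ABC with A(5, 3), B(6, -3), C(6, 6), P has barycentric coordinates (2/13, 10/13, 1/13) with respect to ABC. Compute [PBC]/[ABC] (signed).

2/13

The signed ratio [PBC]/[ABC] equals the barycentric coordinate of P at vertex A, which is 2/13.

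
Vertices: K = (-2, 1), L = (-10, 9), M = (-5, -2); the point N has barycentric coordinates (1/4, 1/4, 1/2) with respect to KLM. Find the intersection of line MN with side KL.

Line MN meets KL where the M-coordinate vanishes; zeroing N's M-weight and renormalizing leaves K, L-weights 1/4 : 1/4 → (1/2, 1/2).
So J = (1/2)·K + (1/2)·L = (-6, 5).

(-6, 5)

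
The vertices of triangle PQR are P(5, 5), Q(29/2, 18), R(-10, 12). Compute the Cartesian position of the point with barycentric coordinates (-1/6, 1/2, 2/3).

(-1/4, 97/6)

S = (-1/6)·P + (1/2)·Q + (2/3)·R.
x-coordinate: (-1/6)·5 + (1/2)·(29/2) + (2/3)·(-10) = -1/4.
y-coordinate: (-1/6)·5 + (1/2)·18 + (2/3)·12 = 97/6.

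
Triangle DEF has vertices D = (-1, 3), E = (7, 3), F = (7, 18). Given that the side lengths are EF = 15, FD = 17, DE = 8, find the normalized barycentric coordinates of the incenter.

(3/8, 17/40, 1/5)

The incenter has barycentric coordinates proportional to the opposite side lengths: (15 : 17 : 8).
Normalizing by 15+17+8 = 40 gives (3/8, 17/40, 1/5).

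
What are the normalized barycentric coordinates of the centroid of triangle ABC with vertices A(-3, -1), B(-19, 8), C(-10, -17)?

The centroid is the average of the vertices, so each weight is 1/3.

(1/3, 1/3, 1/3)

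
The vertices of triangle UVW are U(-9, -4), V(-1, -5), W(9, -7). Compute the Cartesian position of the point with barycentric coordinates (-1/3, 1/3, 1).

(35/3, -22/3)

P = (-1/3)·U + (1/3)·V + 1·W.
x-coordinate: (-1/3)·(-9) + (1/3)·(-1) + 1·9 = 35/3.
y-coordinate: (-1/3)·(-4) + (1/3)·(-5) + 1·(-7) = -22/3.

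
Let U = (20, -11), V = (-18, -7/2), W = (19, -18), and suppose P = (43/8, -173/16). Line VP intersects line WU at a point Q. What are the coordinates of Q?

Barycentric coordinates of P with respect to UVW: (1/4, 3/8, 3/8).
On side WU the V-coordinate is zero; dropping P's V-weight 3/8 and renormalizing the remaining 3/8 : 1/4 gives weights 3/5, 2/5 on W, U.
Q = (3/5)·(19, -18) + (2/5)·(20, -11) = (97/5, -76/5).

(97/5, -76/5)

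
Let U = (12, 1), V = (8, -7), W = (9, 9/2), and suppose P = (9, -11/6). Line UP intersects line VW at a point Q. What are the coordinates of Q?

(42/5, -12/5)

Barycentric coordinates of P with respect to UVW: (1/6, 1/2, 1/3).
On side VW the U-coordinate is zero; dropping P's U-weight 1/6 and renormalizing the remaining 1/2 : 1/3 gives weights 3/5, 2/5 on V, W.
Q = (3/5)·(8, -7) + (2/5)·(9, 9/2) = (42/5, -12/5).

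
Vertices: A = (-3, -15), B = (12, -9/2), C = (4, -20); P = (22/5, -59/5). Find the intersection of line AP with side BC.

Barycentric coordinates of P with respect to ABC: (2/5, 2/5, 1/5).
On side BC the A-coordinate is zero; dropping P's A-weight 2/5 and renormalizing the remaining 2/5 : 1/5 gives weights 2/3, 1/3 on B, C.
Q = (2/3)·(12, -9/2) + (1/3)·(4, -20) = (28/3, -29/3).

(28/3, -29/3)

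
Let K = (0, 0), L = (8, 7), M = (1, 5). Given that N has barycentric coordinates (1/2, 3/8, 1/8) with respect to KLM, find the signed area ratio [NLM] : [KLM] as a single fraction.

The signed ratio [NLM]/[KLM] equals the barycentric coordinate of N at vertex K, which is 1/2.

1/2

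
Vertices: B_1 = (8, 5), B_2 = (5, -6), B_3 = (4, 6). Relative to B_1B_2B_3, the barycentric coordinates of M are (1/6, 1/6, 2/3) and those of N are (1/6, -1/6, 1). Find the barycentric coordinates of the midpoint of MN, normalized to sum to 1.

Since both coordinate triples sum to 1, the midpoint's barycentrics are the componentwise average.
(1/6+1/6)/2 = 1/6; similarly 0 and 5/6.

(1/6, 0, 5/6)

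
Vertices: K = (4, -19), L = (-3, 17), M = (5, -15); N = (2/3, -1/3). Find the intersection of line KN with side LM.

(-1, 9)

Barycentric coordinates of N with respect to KLM: (1/3, 1/2, 1/6).
On side LM the K-coordinate is zero; dropping N's K-weight 1/3 and renormalizing the remaining 1/2 : 1/6 gives weights 3/4, 1/4 on L, M.
J = (3/4)·(-3, 17) + (1/4)·(5, -15) = (-1, 9).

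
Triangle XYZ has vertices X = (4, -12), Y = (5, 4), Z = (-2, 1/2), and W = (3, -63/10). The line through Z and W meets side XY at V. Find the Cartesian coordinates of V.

(17/4, -8)

Barycentric coordinates of W with respect to XYZ: (3/5, 1/5, 1/5).
On side XY the Z-coordinate is zero; dropping W's Z-weight 1/5 and renormalizing the remaining 3/5 : 1/5 gives weights 3/4, 1/4 on X, Y.
V = (3/4)·(4, -12) + (1/4)·(5, 4) = (17/4, -8).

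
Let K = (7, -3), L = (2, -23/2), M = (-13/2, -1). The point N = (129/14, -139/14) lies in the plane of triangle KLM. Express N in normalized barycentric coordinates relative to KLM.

Signed area of the reference triangle: [KLM] = ½·(7·(-23/2−(-1)) + 2·(-1−(-3)) + (-13/2)·(-3−(-23/2))) = ½·(-147/2 + 4 − 221/4) = -499/8.
[NLM] = ½·((129/14)·(-23/2−(-1)) + 2·(-1−(-139/14)) + (-13/2)·(-139/14−(-23/2))) = ½·(-387/4 + 125/7 − 143/14) = -2495/56, so the K-coordinate is (-2495/56)/(-499/8) = 5/7.
[KNM] = ½·(7·(-139/14−(-1)) + (129/14)·(-1−(-3)) + (-13/2)·(-3−(-139/14))) = ½·(-125/2 + 129/7 − 1261/28) = -2495/56, so the L-coordinate is 5/7.
[KLN] = ½·(7·(-23/2−(-139/14)) + 2·(-139/14−(-3)) + (129/14)·(-3−(-23/2))) = ½·(-11 − 97/7 + 2193/28) = 1497/56, so the M-coordinate is -3/7.
Check: 5/7 + 5/7 − 3/7 = 1.

(5/7, 5/7, -3/7)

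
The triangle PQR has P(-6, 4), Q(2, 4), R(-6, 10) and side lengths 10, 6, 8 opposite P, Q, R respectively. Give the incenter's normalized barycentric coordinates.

The incenter has barycentric coordinates proportional to the opposite side lengths: (10 : 6 : 8).
Normalizing by 10+6+8 = 24 gives (5/12, 1/4, 1/3).

(5/12, 1/4, 1/3)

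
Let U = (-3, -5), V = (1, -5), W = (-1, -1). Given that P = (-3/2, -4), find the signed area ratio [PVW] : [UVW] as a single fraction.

1/2

[UVW] = ½·((-3)·(-5−(-1)) + 1·(-1−(-5)) + (-1)·(-5−(-5))) = ½·(12 + 4 + 0) = 8.
[PVW] = ½·((-3/2)·(-5−(-1)) + 1·(-1−(-4)) + (-1)·(-4−(-5))) = ½·(6 + 3 − 1) = 4, so the ratio is 4/8 = 1/2.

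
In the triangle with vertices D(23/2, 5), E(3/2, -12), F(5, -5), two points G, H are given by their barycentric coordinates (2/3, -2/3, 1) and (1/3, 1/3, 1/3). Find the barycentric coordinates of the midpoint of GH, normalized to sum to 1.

Since both coordinate triples sum to 1, the midpoint's barycentrics are the componentwise average.
(2/3+1/3)/2 = 1/2; similarly -1/6 and 2/3.

(1/2, -1/6, 2/3)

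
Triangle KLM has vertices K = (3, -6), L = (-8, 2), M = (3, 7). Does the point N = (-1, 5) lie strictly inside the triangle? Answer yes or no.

yes

Barycentric coordinates of N: (2/143, 4/11, 89/143).
The three coordinates are positive, positive, positive; a point is interior exactly when all three are positive.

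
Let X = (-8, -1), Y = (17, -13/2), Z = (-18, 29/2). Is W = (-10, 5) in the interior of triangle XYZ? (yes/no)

yes

Barycentric coordinates of W: (47/95, 58/665, 278/665).
The three coordinates are positive, positive, positive; a point is interior exactly when all three are positive.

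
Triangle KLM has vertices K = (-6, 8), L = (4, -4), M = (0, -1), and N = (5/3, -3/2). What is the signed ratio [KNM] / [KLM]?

2/3

[KLM] = ½·((-6)·(-4−(-1)) + 4·(-1−8) + 0·(8−(-4))) = ½·(18 − 36 + 0) = -9.
[KNM] = ½·((-6)·(-3/2−(-1)) + (5/3)·(-1−8) + 0·(8−(-3/2))) = ½·(3 − 15 + 0) = -6, so the ratio is (-6)/(-9) = 2/3.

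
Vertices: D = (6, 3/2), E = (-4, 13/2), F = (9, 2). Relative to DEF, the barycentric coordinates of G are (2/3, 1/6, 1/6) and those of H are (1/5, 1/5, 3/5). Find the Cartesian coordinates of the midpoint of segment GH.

(319/60, 313/120)

Barycentric coordinates of the midpoint are the average: (13/30, 11/60, 23/60).
Converting: (13/30)·D + (11/60)·E + (23/60)·F = (319/60, 313/120).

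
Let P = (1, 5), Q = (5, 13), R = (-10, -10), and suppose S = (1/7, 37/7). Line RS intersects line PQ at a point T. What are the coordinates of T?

(21/5, 57/5)

Barycentric coordinates of S with respect to PQR: (1/7, 4/7, 2/7).
On side PQ the R-coordinate is zero; dropping S's R-weight 2/7 and renormalizing the remaining 1/7 : 4/7 gives weights 1/5, 4/5 on P, Q.
T = (1/5)·(1, 5) + (4/5)·(5, 13) = (21/5, 57/5).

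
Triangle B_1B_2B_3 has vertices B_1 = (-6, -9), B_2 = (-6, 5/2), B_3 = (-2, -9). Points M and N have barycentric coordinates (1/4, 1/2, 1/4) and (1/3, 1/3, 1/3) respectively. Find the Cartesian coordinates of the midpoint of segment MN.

Barycentric coordinates of the midpoint are the average: (7/24, 5/12, 7/24).
Converting: (7/24)·B_1 + (5/12)·B_2 + (7/24)·B_3 = (-29/6, -101/24).

(-29/6, -101/24)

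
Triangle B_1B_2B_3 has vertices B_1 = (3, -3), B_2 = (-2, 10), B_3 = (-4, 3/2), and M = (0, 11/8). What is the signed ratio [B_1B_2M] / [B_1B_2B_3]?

1/4

[B_1B_2B_3] = ½·(3·(10−(3/2)) + (-2)·(3/2−(-3)) + (-4)·(-3−10)) = ½·(51/2 − 9 + 52) = 137/4.
[B_1B_2M] = ½·(3·(10−(11/8)) + (-2)·(11/8−(-3)) + 0·(-3−10)) = ½·(207/8 − 35/4 + 0) = 137/16, so the ratio is (137/16)/(137/4) = 1/4.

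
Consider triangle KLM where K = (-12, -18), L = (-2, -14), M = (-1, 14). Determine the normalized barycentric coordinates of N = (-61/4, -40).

Signed area of the reference triangle: [KLM] = ½·((-12)·(-14−14) + (-2)·(14−(-18)) + (-1)·(-18−(-14))) = ½·(336 − 64 + 4) = 138.
[NLM] = ½·((-61/4)·(-14−14) + (-2)·(14−(-40)) + (-1)·(-40−(-14))) = ½·(427 − 108 + 26) = 345/2, so the K-coordinate is (345/2)/138 = 5/4.
[KNM] = ½·((-12)·(-40−14) + (-61/4)·(14−(-18)) + (-1)·(-18−(-40))) = ½·(648 − 488 − 22) = 69, so the L-coordinate is 1/2.
[KLN] = ½·((-12)·(-14−(-40)) + (-2)·(-40−(-18)) + (-61/4)·(-18−(-14))) = ½·(-312 + 44 + 61) = -207/2, so the M-coordinate is -3/4.
Check: 5/4 + 1/2 − 3/4 = 1.

(5/4, 1/2, -3/4)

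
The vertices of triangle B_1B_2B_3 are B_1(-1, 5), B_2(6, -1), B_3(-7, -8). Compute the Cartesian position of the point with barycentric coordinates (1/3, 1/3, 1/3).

M = (1/3)·B_1 + (1/3)·B_2 + (1/3)·B_3.
x-coordinate: (1/3)·(-1) + (1/3)·6 + (1/3)·(-7) = -2/3.
y-coordinate: (1/3)·5 + (1/3)·(-1) + (1/3)·(-8) = -4/3.

(-2/3, -4/3)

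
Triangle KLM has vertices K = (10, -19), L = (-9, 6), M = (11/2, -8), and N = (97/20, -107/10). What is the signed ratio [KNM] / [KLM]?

1/5

[KLM] = ½·(10·(6−(-8)) + (-9)·(-8−(-19)) + (11/2)·(-19−6)) = ½·(140 − 99 − 275/2) = -193/4.
[KNM] = ½·(10·(-107/10−(-8)) + (97/20)·(-8−(-19)) + (11/2)·(-19−(-107/10))) = ½·(-27 + 1067/20 − 913/20) = -193/20, so the ratio is (-193/20)/(-193/4) = 1/5.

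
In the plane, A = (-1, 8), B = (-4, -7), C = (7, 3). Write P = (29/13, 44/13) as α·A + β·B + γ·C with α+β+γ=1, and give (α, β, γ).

Signed area of the reference triangle: [ABC] = ½·((-1)·(-7−3) + (-4)·(3−8) + 7·(8−(-7))) = ½·(10 + 20 + 105) = 135/2.
[PBC] = ½·((29/13)·(-7−3) + (-4)·(3−(44/13)) + 7·(44/13−(-7))) = ½·(-290/13 + 20/13 + 945/13) = 675/26, so the A-coordinate is (675/26)/(135/2) = 5/13.
[APC] = ½·((-1)·(44/13−3) + (29/13)·(3−8) + 7·(8−(44/13))) = ½·(-5/13 − 145/13 + 420/13) = 135/13, so the B-coordinate is 2/13.
[ABP] = ½·((-1)·(-7−(44/13)) + (-4)·(44/13−8) + (29/13)·(8−(-7))) = ½·(135/13 + 240/13 + 435/13) = 405/13, so the C-coordinate is 6/13.

(5/13, 2/13, 6/13)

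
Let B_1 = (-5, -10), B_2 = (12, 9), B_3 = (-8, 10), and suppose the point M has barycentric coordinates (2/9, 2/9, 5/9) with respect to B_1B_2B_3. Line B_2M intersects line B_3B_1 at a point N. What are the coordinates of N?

Line B_2M meets B_3B_1 where the B_2-coordinate vanishes; zeroing M's B_2-weight and renormalizing leaves B_3, B_1-weights 5/9 : 2/9 → (5/7, 2/7).
So N = (5/7)·B_3 + (2/7)·B_1 = (-50/7, 30/7).

(-50/7, 30/7)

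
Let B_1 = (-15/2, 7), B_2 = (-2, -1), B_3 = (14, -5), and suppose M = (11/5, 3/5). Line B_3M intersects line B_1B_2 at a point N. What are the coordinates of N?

Barycentric coordinates of M with respect to B_1B_2B_3: (2/5, 1/5, 2/5).
On side B_1B_2 the B_3-coordinate is zero; dropping M's B_3-weight 2/5 and renormalizing the remaining 2/5 : 1/5 gives weights 2/3, 1/3 on B_1, B_2.
N = (2/3)·(-15/2, 7) + (1/3)·(-2, -1) = (-17/3, 13/3).

(-17/3, 13/3)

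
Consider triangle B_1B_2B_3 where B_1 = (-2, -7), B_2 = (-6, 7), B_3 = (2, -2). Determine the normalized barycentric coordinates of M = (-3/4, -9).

(17/16, -3/16, 1/8)

Signed area of the reference triangle: [B_1B_2B_3] = ½·((-2)·(7−(-2)) + (-6)·(-2−(-7)) + 2·(-7−7)) = ½·(-18 − 30 − 28) = -38.
[MB_2B_3] = ½·((-3/4)·(7−(-2)) + (-6)·(-2−(-9)) + 2·(-9−7)) = ½·(-27/4 − 42 − 32) = -323/8, so the B_1-coordinate is (-323/8)/(-38) = 17/16.
[B_1MB_3] = ½·((-2)·(-9−(-2)) + (-3/4)·(-2−(-7)) + 2·(-7−(-9))) = ½·(14 − 15/4 + 4) = 57/8, so the B_2-coordinate is -3/16.
[B_1B_2M] = ½·((-2)·(7−(-9)) + (-6)·(-9−(-7)) + (-3/4)·(-7−7)) = ½·(-32 + 12 + 21/2) = -19/4, so the B_3-coordinate is 1/8.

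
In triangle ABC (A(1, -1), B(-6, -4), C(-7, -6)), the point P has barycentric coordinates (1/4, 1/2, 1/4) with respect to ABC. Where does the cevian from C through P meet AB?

(-11/3, -3)

Line CP meets AB where the C-coordinate vanishes; zeroing P's C-weight and renormalizing leaves A, B-weights 1/4 : 1/2 → (1/3, 2/3).
So Q = (1/3)·A + (2/3)·B = (-11/3, -3).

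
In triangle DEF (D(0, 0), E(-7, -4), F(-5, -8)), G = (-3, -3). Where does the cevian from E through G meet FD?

Barycentric coordinates of G with respect to DEF: (1/2, 1/4, 1/4).
On side FD the E-coordinate is zero; dropping G's E-weight 1/4 and renormalizing the remaining 1/4 : 1/2 gives weights 1/3, 2/3 on F, D.
H = (1/3)·(-5, -8) + (2/3)·(0, 0) = (-5/3, -8/3).

(-5/3, -8/3)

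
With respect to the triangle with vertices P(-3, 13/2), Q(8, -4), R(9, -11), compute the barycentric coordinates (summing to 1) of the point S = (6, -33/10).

(1/5, 3/5, 1/5)

Signed area of the reference triangle: [PQR] = ½·((-3)·(-4−(-11)) + 8·(-11−(13/2)) + 9·(13/2−(-4))) = ½·(-21 − 140 + 189/2) = -133/4.
[SQR] = ½·(6·(-4−(-11)) + 8·(-11−(-33/10)) + 9·(-33/10−(-4))) = ½·(42 − 308/5 + 63/10) = -133/20, so the P-coordinate is (-133/20)/(-133/4) = 1/5.
[PSR] = ½·((-3)·(-33/10−(-11)) + 6·(-11−(13/2)) + 9·(13/2−(-33/10))) = ½·(-231/10 − 105 + 441/5) = -399/20, so the Q-coordinate is 3/5.
[PQS] = ½·((-3)·(-4−(-33/10)) + 8·(-33/10−(13/2)) + 6·(13/2−(-4))) = ½·(21/10 − 392/5 + 63) = -133/20, so the R-coordinate is 1/5.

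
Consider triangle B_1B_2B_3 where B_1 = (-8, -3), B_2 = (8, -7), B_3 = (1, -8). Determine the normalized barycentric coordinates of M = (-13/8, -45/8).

Signed area of the reference triangle: [B_1B_2B_3] = ½·((-8)·(-7−(-8)) + 8·(-8−(-3)) + 1·(-3−(-7))) = ½·(-8 − 40 + 4) = -22.
[MB_2B_3] = ½·((-13/8)·(-7−(-8)) + 8·(-8−(-45/8)) + 1·(-45/8−(-7))) = ½·(-13/8 − 19 + 11/8) = -77/8, so the B_1-coordinate is (-77/8)/(-22) = 7/16.
[B_1MB_3] = ½·((-8)·(-45/8−(-8)) + (-13/8)·(-8−(-3)) + 1·(-3−(-45/8))) = ½·(-19 + 65/8 + 21/8) = -33/8, so the B_2-coordinate is 3/16.
[B_1B_2M] = ½·((-8)·(-7−(-45/8)) + 8·(-45/8−(-3)) + (-13/8)·(-3−(-7))) = ½·(11 − 21 − 13/2) = -33/4, so the B_3-coordinate is 3/8.
Check: 7/16 + 3/16 + 3/8 = 1.

(7/16, 3/16, 3/8)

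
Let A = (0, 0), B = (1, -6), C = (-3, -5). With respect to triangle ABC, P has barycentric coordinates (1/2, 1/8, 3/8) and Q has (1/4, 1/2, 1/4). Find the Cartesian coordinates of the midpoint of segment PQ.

Barycentric coordinates of the midpoint are the average: (3/8, 5/16, 5/16).
Converting: (3/8)·A + (5/16)·B + (5/16)·C = (-5/8, -55/16).

(-5/8, -55/16)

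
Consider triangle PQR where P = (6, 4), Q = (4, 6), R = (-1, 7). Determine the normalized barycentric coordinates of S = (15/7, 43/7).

Signed area of the reference triangle: [PQR] = ½·(6·(6−7) + 4·(7−4) + (-1)·(4−6)) = ½·(-6 + 12 + 2) = 4.
[SQR] = ½·((15/7)·(6−7) + 4·(7−(43/7)) + (-1)·(43/7−6)) = ½·(-15/7 + 24/7 − 1/7) = 4/7, so the P-coordinate is (4/7)/4 = 1/7.
[PSR] = ½·(6·(43/7−7) + (15/7)·(7−4) + (-1)·(4−(43/7))) = ½·(-36/7 + 45/7 + 15/7) = 12/7, so the Q-coordinate is 3/7.
[PQS] = ½·(6·(6−(43/7)) + 4·(43/7−4) + (15/7)·(4−6)) = ½·(-6/7 + 60/7 − 30/7) = 12/7, so the R-coordinate is 3/7.

(1/7, 3/7, 3/7)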